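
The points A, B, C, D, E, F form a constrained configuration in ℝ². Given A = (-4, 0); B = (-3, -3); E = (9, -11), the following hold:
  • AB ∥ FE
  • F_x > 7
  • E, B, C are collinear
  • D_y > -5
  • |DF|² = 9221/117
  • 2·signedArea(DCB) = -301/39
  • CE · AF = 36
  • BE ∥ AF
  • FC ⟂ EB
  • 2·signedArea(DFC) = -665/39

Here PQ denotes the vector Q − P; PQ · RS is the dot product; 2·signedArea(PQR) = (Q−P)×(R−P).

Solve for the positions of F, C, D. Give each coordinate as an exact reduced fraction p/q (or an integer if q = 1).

1. F_x = 8  [AB ∥ FE ∩ BE ∥ AF]
2. F_y = -8  [AB ∥ FE ∩ BE ∥ AF]
   → F = (8, -8)
3. C_x = 90/13  [E, B, C are collinear ∩ FC ⟂ EB]
4. C_y = -125/13  [E, B, C are collinear ∩ FC ⟂ EB]
   → C = (90/13, -125/13)
5. D_x = -1/39  [2·signedArea(DFC) = -665/39 ∩ 2·signedArea(DCB) = -301/39]
6. D_y = -164/39  [2·signedArea(DFC) = -665/39 ∩ 2·signedArea(DCB) = -301/39]
   → D = (-1/39, -164/39)

C = (90/13, -125/13)
D = (-1/39, -164/39)
F = (8, -8)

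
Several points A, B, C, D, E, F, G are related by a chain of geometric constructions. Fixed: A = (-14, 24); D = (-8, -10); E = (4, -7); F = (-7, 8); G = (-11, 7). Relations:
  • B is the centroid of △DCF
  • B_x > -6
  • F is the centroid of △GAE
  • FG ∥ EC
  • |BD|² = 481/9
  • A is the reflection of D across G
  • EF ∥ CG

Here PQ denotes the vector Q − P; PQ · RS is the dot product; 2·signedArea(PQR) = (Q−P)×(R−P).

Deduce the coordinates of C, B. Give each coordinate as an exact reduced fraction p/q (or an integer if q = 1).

1. C_x = 0  [EF ∥ CG ∩ FG ∥ EC]
2. C_y = -8  [EF ∥ CG ∩ FG ∥ EC]
   → C = (0, -8)
3. B_x = -5  [B is the centroid of △DCF]
4. B_y = -10/3  [B is the centroid of △DCF]
   → B = (-5, -10/3)

B = (-5, -10/3)
C = (0, -8)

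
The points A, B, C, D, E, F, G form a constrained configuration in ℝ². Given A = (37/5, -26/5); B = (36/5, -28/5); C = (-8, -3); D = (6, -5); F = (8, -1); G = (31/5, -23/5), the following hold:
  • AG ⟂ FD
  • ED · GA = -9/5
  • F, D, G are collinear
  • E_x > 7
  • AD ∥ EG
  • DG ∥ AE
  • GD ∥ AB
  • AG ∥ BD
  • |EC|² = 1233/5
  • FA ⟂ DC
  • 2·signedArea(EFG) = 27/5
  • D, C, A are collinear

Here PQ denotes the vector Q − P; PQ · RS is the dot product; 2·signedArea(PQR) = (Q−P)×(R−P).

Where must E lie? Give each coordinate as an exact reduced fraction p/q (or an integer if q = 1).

E = (38/5, -24/5)

1. E_x = 38/5  [AD ∥ EG ∩ DG ∥ AE]
2. E_y = -24/5  [AD ∥ EG ∩ DG ∥ AE]
   → E = (38/5, -24/5)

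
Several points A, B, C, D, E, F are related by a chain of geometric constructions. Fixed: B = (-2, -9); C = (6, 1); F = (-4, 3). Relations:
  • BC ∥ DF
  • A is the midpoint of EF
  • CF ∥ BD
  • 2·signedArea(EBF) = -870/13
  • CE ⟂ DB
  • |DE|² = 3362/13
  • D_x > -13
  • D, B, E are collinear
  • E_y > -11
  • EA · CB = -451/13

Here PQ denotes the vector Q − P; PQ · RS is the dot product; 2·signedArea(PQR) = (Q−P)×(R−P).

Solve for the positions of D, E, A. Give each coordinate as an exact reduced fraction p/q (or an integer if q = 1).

A = (-3/26, -93/26)
D = (-12, -7)
E = (49/13, -132/13)

1. D_x = -12  [BC ∥ DF ∩ CF ∥ BD]
2. D_y = -7  [BC ∥ DF ∩ CF ∥ BD]
   → D = (-12, -7)
3. E_x = 49/13  [D, B, E are collinear ∩ CE ⟂ DB]
4. E_y = -132/13  [D, B, E are collinear ∩ CE ⟂ DB]
   → E = (49/13, -132/13)
5. A_x = -3/26  [A is the midpoint of EF]
6. A_y = -93/26  [A is the midpoint of EF]
   → A = (-3/26, -93/26)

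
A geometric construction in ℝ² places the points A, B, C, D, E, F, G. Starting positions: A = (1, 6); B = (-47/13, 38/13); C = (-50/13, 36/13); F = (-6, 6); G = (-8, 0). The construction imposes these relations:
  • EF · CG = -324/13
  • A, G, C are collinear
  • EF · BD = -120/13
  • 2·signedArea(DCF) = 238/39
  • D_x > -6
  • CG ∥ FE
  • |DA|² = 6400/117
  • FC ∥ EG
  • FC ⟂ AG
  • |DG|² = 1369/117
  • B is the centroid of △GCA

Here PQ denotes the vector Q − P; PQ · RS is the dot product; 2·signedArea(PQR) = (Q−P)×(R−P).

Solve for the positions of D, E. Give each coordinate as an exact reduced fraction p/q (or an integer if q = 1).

D = (-67/13, 74/39)
E = (-132/13, 42/13)

1. D_x = -67/13  [line -42/13·x + -28/13·y + -490/39 = 0 ∩ |DA|² = 6400/117]
2. D_y = 74/39  [line -42/13·x + -28/13·y + -490/39 = 0 ∩ |DA|² = 6400/117]
   → D = (-67/13, 74/39)
3. E_x = -132/13  [FC ∥ EG ∩ CG ∥ FE]
4. E_y = 42/13  [FC ∥ EG ∩ CG ∥ FE]
   → E = (-132/13, 42/13)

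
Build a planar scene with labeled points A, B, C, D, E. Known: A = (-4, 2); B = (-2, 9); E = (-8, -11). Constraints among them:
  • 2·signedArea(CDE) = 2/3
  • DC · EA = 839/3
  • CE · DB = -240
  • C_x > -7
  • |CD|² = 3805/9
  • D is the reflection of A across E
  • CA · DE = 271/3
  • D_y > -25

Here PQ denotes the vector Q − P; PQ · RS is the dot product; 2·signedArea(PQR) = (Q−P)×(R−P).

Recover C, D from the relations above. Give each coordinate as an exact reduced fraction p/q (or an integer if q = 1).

C = (-6, -13/3)
D = (-12, -24)

1. D_x = -12  [D is the reflection of A across E]
2. D_y = -24  [D is the reflection of A across E]
   → D = (-12, -24)
3. C_x = -6  [CA · DE = 271/3 ∩ CE · DB = -240]
4. C_y = -13/3  [CA · DE = 271/3 ∩ CE · DB = -240]
   → C = (-6, -13/3)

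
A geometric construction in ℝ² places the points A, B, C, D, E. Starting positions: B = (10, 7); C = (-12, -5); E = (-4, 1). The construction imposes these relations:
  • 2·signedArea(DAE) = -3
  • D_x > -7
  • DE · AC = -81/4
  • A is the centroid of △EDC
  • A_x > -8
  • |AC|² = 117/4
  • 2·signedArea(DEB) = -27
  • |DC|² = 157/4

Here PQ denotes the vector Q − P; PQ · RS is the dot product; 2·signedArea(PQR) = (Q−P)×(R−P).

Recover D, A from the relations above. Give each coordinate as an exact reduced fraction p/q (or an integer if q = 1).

1. D_x = -13/2  [line -6·x + 14·y + -11 = 0 ∩ |DC|² = 157/4]
2. D_y = -2  [line -6·x + 14·y + -11 = 0 ∩ |DC|² = 157/4]
   → D = (-13/2, -2)
3. A_x = -15/2  [DE · AC = -81/4 ∩ A is the centroid of △EDC]
4. A_y = -2  [DE · AC = -81/4 ∩ A is the centroid of △EDC]
   → A = (-15/2, -2)

A = (-15/2, -2)
D = (-13/2, -2)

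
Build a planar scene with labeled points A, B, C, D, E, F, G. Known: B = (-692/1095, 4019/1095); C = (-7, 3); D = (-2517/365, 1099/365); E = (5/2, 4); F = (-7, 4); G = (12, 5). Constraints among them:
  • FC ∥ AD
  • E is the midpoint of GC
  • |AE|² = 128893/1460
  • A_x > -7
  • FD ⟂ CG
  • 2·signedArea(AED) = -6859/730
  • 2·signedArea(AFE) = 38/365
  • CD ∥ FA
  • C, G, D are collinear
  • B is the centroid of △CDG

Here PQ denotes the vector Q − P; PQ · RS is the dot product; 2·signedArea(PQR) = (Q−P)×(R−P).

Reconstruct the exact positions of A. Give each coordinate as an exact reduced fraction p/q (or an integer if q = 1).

1. A_x = -2517/365  [FC ∥ AD ∩ CD ∥ FA]
2. A_y = 1464/365  [FC ∥ AD ∩ CD ∥ FA]
   → A = (-2517/365, 1464/365)

A = (-2517/365, 1464/365)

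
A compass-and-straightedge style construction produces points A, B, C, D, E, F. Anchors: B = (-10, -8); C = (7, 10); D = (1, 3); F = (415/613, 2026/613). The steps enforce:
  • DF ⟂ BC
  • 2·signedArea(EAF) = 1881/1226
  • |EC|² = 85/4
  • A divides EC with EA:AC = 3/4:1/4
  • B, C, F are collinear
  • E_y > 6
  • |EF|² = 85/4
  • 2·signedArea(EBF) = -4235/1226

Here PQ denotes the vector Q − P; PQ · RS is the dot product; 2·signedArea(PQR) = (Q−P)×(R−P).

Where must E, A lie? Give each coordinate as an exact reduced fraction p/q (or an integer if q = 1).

A = (25/4, 73/8)
E = (4, 13/2)

1. E_x = 4  [line -6930/613·x + 6545/613·y + -29645/1226 = 0 ∩ |EF|² = 85/4]
2. E_y = 13/2  [line -6930/613·x + 6545/613·y + -29645/1226 = 0 ∩ |EF|² = 85/4]
   → E = (4, 13/2)
3. A_x = 25/4  [A divides EC with EA:AC = 3/4:1/4]
4. A_y = 73/8  [A divides EC with EA:AC = 3/4:1/4]
   → A = (25/4, 73/8)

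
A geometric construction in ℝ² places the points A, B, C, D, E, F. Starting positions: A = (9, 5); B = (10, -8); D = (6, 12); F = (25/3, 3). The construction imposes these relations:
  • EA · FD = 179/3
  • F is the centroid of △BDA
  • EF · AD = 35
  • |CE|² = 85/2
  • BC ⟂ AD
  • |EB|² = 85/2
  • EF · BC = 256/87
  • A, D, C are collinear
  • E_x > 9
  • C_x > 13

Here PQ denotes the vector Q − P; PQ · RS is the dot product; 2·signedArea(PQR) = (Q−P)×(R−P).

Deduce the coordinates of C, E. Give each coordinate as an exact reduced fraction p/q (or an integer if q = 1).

1. C_x = 402/29  [A, D, C are collinear ∩ BC ⟂ AD]
2. C_y = -184/29  [A, D, C are collinear ∩ BC ⟂ AD]
   → C = (402/29, -184/29)
3. E_x = 19/2  [EF · AD = 35 ∩ EF · BC = 256/87]
4. E_y = -3/2  [EF · AD = 35 ∩ EF · BC = 256/87]
   → E = (19/2, -3/2)

C = (402/29, -184/29)
E = (19/2, -3/2)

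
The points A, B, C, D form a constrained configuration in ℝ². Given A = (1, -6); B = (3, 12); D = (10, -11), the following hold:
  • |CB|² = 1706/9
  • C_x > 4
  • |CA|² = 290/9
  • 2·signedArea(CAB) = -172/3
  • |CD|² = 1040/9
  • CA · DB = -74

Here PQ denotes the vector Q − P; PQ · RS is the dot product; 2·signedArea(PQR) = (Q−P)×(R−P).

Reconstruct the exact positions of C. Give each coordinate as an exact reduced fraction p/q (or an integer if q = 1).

1. C_x = 14/3  [2·signedArea(CAB) = -172/3 ∩ CA · DB = -74]
2. C_y = -5/3  [2·signedArea(CAB) = -172/3 ∩ CA · DB = -74]
   → C = (14/3, -5/3)

C = (14/3, -5/3)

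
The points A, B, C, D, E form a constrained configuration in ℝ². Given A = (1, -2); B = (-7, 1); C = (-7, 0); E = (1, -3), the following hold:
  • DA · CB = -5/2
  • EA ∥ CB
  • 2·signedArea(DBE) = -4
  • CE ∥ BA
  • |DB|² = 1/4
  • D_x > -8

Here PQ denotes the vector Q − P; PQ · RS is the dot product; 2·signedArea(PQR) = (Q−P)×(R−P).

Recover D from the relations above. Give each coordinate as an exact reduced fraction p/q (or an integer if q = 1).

1. D_x = -7  [DA · CB = -5/2 ∩ 2·signedArea(DBE) = -4]
2. D_y = 1/2  [DA · CB = -5/2 ∩ 2·signedArea(DBE) = -4]
   → D = (-7, 1/2)

D = (-7, 1/2)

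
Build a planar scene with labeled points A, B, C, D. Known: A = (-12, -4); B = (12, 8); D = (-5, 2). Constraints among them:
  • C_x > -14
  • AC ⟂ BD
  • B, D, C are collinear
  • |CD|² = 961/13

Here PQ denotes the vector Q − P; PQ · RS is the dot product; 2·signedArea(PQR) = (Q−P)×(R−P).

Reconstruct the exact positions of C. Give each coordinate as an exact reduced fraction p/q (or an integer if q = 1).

C = (-852/65, -56/65)

1. C_x = -852/65  [B, D, C are collinear ∩ AC ⟂ BD]
2. C_y = -56/65  [B, D, C are collinear ∩ AC ⟂ BD]
   → C = (-852/65, -56/65)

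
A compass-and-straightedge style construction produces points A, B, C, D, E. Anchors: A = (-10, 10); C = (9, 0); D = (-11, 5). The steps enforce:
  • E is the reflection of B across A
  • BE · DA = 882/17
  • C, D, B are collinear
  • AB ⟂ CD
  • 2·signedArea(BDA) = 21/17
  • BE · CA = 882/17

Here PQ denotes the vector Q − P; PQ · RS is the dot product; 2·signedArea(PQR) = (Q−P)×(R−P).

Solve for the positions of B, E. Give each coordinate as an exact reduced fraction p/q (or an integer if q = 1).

B = (-191/17, 86/17)
E = (-149/17, 254/17)

1. B_x = -191/17  [C, D, B are collinear ∩ AB ⟂ CD]
2. B_y = 86/17  [C, D, B are collinear ∩ AB ⟂ CD]
   → B = (-191/17, 86/17)
3. E_x = -149/17  [E is the reflection of B across A]
4. E_y = 254/17  [E is the reflection of B across A]
   → E = (-149/17, 254/17)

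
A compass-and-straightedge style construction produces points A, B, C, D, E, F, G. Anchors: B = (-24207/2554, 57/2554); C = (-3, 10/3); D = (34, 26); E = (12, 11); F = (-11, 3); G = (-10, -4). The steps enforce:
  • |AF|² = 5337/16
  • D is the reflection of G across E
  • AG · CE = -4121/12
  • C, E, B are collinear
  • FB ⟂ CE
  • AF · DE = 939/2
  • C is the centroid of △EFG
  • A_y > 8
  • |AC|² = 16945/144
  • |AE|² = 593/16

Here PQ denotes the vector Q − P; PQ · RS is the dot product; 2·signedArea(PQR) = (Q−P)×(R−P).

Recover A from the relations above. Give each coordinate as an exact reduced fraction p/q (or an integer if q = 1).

1. A_x = 25/4  [AG · CE = -4121/12 ∩ AF · DE = 939/2]
2. A_y = 9  [AG · CE = -4121/12 ∩ AF · DE = 939/2]
   → A = (25/4, 9)

A = (25/4, 9)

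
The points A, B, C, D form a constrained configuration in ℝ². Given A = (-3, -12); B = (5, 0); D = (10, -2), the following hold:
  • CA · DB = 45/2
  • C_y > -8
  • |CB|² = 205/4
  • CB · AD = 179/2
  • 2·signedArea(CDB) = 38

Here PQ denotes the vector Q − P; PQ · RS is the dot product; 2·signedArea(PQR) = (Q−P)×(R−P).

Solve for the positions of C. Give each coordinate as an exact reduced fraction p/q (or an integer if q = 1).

C = (7/2, -7)

1. C_x = 7/2  [CB · AD = 179/2 ∩ CA · DB = 45/2]
2. C_y = -7  [CB · AD = 179/2 ∩ CA · DB = 45/2]
   → C = (7/2, -7)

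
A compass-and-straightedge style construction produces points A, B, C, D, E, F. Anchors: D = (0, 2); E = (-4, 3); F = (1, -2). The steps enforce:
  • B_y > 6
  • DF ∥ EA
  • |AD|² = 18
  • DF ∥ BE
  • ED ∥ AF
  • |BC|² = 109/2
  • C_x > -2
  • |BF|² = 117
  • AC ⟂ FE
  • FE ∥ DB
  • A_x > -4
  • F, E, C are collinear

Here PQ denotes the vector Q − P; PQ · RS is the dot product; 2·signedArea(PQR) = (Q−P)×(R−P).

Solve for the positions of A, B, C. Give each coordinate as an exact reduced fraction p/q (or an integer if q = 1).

A = (-3, -1)
B = (-5, 7)
C = (-3/2, 1/2)

1. A_x = -3  [ED ∥ AF ∩ DF ∥ EA]
2. A_y = -1  [ED ∥ AF ∩ DF ∥ EA]
   → A = (-3, -1)
3. B_x = -5  [DF ∥ BE ∩ FE ∥ DB]
4. B_y = 7  [DF ∥ BE ∩ FE ∥ DB]
   → B = (-5, 7)
5. C_x = -3/2  [F, E, C are collinear ∩ AC ⟂ FE]
6. C_y = 1/2  [F, E, C are collinear ∩ AC ⟂ FE]
   → C = (-3/2, 1/2)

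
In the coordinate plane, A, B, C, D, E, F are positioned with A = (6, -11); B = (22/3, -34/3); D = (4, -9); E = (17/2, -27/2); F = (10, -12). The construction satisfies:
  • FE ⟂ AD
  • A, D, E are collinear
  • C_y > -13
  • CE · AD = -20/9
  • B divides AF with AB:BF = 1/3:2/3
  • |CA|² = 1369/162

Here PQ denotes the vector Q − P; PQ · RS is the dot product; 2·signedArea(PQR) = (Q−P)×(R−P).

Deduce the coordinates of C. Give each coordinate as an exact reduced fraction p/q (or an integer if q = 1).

C = (155/18, -221/18)

1. C_x = 155/18  [line 2·x + -2·y + -376/9 = 0 ∩ |CA|² = 1369/162]
2. C_y = -221/18  [line 2·x + -2·y + -376/9 = 0 ∩ |CA|² = 1369/162]
   → C = (155/18, -221/18)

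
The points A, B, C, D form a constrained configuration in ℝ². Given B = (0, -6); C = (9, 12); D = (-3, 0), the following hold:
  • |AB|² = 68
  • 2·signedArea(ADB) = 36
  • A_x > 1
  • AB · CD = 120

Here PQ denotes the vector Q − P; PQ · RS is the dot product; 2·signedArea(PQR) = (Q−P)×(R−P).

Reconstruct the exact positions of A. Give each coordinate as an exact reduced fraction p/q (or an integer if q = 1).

1. A_x = 2  [AB · CD = 120 ∩ 2·signedArea(ADB) = 36]
2. A_y = 2  [AB · CD = 120 ∩ 2·signedArea(ADB) = 36]
   → A = (2, 2)

A = (2, 2)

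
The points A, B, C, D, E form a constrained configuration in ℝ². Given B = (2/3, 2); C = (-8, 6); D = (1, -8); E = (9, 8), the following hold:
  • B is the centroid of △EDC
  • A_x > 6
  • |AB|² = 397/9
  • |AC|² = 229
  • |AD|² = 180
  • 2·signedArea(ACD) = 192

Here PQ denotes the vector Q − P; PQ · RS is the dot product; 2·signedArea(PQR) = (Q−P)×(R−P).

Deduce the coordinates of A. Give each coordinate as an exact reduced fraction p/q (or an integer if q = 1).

A = (7, 4)

1. A_x = 7  [line 14·x + 9·y + -134 = 0 ∩ |AC|² = 229]
2. A_y = 4  [line 14·x + 9·y + -134 = 0 ∩ |AC|² = 229]
   → A = (7, 4)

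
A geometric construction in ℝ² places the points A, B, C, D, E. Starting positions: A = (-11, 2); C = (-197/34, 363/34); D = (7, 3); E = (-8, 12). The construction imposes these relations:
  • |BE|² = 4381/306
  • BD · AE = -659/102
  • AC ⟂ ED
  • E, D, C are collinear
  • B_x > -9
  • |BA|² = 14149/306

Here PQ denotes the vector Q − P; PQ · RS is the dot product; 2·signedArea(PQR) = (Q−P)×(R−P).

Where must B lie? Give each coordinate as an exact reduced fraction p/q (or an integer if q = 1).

B = (-281/34, 839/102)

1. B_x = -281/34  [line -3·x + -10·y + 5861/102 = 0 ∩ |BE|² = 4381/306]
2. B_y = 839/102  [line -3·x + -10·y + 5861/102 = 0 ∩ |BE|² = 4381/306]
   → B = (-281/34, 839/102)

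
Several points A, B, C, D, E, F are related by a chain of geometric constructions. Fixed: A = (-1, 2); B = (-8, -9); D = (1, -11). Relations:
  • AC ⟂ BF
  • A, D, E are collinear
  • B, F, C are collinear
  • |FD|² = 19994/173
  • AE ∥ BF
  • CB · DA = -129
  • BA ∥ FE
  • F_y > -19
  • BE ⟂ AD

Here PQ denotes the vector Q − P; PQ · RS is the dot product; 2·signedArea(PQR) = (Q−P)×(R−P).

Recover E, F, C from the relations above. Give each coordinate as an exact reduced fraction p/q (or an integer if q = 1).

1. E_x = 85/173  [A, D, E are collinear ∩ BE ⟂ AD]
2. E_y = -1331/173  [A, D, E are collinear ∩ BE ⟂ AD]
   → E = (85/173, -1331/173)
3. F_x = -1126/173  [BA ∥ FE ∩ AE ∥ BF]
4. F_y = -3234/173  [BA ∥ FE ∩ AE ∥ BF]
   → F = (-1126/173, -3234/173)
5. C_x = -1642/173  [B, F, C are collinear ∩ AC ⟂ BF]
6. C_y = 120/173  [B, F, C are collinear ∩ AC ⟂ BF]
   → C = (-1642/173, 120/173)

C = (-1642/173, 120/173)
E = (85/173, -1331/173)
F = (-1126/173, -3234/173)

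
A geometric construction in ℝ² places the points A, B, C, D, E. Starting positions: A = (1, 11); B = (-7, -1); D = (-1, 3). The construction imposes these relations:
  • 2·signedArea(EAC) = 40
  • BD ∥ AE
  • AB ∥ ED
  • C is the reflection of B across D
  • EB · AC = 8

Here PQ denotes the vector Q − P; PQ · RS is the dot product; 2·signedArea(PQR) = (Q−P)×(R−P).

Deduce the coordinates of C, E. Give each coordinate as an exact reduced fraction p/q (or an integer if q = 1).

1. C_x = 5  [C is the reflection of B across D]
2. C_y = 7  [C is the reflection of B across D]
   → C = (5, 7)
3. E_x = 7  [AB ∥ ED ∩ BD ∥ AE]
4. E_y = 15  [AB ∥ ED ∩ BD ∥ AE]
   → E = (7, 15)

C = (5, 7)
E = (7, 15)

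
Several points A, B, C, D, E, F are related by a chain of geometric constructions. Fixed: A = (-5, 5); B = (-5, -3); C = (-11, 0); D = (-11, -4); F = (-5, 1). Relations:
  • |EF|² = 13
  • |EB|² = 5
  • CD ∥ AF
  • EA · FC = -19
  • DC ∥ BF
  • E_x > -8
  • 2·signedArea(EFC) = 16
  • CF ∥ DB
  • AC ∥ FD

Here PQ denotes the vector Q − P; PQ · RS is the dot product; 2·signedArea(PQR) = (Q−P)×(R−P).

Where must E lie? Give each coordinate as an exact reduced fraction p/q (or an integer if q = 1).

E = (-7, -2)

1. E_x = -7  [2·signedArea(EFC) = 16 ∩ EA · FC = -19]
2. E_y = -2  [2·signedArea(EFC) = 16 ∩ EA · FC = -19]
   → E = (-7, -2)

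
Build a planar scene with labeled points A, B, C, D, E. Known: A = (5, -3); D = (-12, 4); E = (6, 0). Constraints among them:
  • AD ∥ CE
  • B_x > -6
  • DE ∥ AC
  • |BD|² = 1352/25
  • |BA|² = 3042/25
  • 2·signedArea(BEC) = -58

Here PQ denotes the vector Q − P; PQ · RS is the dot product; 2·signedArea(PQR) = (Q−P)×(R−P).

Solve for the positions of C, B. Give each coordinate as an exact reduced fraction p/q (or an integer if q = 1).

B = (-26/5, 6/5)
C = (23, -7)

1. C_x = 23  [AD ∥ CE ∩ DE ∥ AC]
2. C_y = -7  [AD ∥ CE ∩ DE ∥ AC]
   → C = (23, -7)
3. B_x = -26/5  [line 7·x + 17·y + 16 = 0 ∩ |BD|² = 1352/25]
4. B_y = 6/5  [line 7·x + 17·y + 16 = 0 ∩ |BD|² = 1352/25]
   → B = (-26/5, 6/5)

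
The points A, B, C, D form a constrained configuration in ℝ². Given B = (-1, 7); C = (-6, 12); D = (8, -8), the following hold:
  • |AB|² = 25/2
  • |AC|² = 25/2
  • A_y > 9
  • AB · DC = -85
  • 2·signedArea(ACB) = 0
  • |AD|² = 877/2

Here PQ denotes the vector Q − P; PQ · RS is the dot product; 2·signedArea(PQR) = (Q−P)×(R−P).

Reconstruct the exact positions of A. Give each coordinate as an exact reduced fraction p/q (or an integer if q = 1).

1. A_x = -7/2  [2·signedArea(ACB) = 0 ∩ AB · DC = -85]
2. A_y = 19/2  [2·signedArea(ACB) = 0 ∩ AB · DC = -85]
   → A = (-7/2, 19/2)

A = (-7/2, 19/2)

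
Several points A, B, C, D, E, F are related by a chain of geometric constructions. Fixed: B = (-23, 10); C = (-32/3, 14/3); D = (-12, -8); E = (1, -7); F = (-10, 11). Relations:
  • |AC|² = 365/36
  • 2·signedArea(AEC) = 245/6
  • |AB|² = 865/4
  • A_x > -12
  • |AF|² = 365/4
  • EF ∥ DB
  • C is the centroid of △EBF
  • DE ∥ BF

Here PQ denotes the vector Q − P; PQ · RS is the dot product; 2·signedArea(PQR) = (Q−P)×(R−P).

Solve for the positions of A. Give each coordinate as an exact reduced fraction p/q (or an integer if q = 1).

1. A_x = -11  [line -35/3·x + -35/3·y + -665/6 = 0 ∩ |AF|² = 365/4]
2. A_y = 3/2  [line -35/3·x + -35/3·y + -665/6 = 0 ∩ |AF|² = 365/4]
   → A = (-11, 3/2)

A = (-11, 3/2)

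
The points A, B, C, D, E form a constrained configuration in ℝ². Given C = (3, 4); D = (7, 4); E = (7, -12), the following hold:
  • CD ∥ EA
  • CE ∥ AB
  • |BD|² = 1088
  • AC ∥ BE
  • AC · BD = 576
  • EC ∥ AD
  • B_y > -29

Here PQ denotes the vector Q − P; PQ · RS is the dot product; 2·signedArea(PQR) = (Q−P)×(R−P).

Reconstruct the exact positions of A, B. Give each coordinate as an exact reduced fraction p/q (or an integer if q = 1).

1. A_x = 11  [EC ∥ AD ∩ CD ∥ EA]
2. A_y = -12  [EC ∥ AD ∩ CD ∥ EA]
   → A = (11, -12)
3. B_x = 15  [AC ∥ BE ∩ CE ∥ AB]
4. B_y = -28  [AC ∥ BE ∩ CE ∥ AB]
   → B = (15, -28)

A = (11, -12)
B = (15, -28)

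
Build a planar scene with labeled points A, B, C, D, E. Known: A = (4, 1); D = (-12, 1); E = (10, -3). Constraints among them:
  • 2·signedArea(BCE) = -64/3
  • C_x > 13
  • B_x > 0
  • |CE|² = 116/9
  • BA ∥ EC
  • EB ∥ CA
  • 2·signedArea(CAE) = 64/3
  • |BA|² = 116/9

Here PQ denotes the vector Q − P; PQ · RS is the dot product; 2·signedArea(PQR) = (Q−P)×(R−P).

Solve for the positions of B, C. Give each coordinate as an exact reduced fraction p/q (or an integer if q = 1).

B = (2/3, -1/3)
C = (40/3, -5/3)

1. C_x = 40/3  [line 4·x + 6·y + -130/3 = 0 ∩ |CE|² = 116/9]
2. C_y = -5/3  [line 4·x + 6·y + -130/3 = 0 ∩ |CE|² = 116/9]
   → C = (40/3, -5/3)
3. B_x = 2/3  [2·signedArea(BCE) = -64/3 ∩ EB ∥ CA]
4. B_y = -1/3  [2·signedArea(BCE) = -64/3 ∩ EB ∥ CA]
   → B = (2/3, -1/3)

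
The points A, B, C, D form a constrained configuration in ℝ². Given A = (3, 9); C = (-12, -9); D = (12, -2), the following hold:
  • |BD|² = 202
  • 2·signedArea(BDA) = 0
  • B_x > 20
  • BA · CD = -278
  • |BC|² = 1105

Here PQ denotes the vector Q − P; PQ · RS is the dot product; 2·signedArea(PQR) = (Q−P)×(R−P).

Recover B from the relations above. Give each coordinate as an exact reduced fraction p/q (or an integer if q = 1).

B = (21, -13)

1. B_x = 21  [2·signedArea(BDA) = 0 ∩ BA · CD = -278]
2. B_y = -13  [2·signedArea(BDA) = 0 ∩ BA · CD = -278]
   → B = (21, -13)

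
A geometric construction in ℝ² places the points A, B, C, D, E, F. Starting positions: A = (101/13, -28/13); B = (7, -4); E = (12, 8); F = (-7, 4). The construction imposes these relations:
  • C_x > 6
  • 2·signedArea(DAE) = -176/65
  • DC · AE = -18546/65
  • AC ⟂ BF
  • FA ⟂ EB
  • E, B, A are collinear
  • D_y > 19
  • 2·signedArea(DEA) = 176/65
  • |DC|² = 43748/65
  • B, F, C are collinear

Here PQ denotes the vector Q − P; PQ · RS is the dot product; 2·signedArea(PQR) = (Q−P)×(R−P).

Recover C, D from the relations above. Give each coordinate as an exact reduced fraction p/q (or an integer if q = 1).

1. C_x = 441/65  [B, F, C are collinear ∩ AC ⟂ BF]
2. C_y = -252/65  [B, F, C are collinear ∩ AC ⟂ BF]
   → C = (441/65, -252/65)
3. D_x = 1119/65  [2·signedArea(DAE) = -176/65 ∩ DC · AE = -18546/65]
4. D_y = 1292/65  [2·signedArea(DAE) = -176/65 ∩ DC · AE = -18546/65]
   → D = (1119/65, 1292/65)

C = (441/65, -252/65)
D = (1119/65, 1292/65)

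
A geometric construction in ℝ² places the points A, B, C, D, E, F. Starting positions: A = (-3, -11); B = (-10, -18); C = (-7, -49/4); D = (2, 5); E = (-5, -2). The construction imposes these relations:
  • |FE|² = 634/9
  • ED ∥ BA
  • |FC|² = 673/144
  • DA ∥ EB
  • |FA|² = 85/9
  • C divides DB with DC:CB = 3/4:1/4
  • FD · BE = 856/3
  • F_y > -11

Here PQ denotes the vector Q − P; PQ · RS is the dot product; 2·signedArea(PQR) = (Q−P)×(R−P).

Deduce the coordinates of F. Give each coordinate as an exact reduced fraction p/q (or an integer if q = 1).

F = (-6, -31/3)

1. F_x = -6  [line -5·x + -16·y + -586/3 = 0 ∩ |FA|² = 85/9]
2. F_y = -31/3  [line -5·x + -16·y + -586/3 = 0 ∩ |FA|² = 85/9]
   → F = (-6, -31/3)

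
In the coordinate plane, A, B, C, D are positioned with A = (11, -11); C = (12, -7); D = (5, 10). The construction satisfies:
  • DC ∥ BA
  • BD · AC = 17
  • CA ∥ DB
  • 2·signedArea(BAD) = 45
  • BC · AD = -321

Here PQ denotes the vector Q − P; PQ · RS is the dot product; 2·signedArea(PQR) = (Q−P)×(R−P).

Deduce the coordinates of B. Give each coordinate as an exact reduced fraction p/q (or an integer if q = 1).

1. B_x = 4  [DC ∥ BA ∩ CA ∥ DB]
2. B_y = 6  [DC ∥ BA ∩ CA ∥ DB]
   → B = (4, 6)

B = (4, 6)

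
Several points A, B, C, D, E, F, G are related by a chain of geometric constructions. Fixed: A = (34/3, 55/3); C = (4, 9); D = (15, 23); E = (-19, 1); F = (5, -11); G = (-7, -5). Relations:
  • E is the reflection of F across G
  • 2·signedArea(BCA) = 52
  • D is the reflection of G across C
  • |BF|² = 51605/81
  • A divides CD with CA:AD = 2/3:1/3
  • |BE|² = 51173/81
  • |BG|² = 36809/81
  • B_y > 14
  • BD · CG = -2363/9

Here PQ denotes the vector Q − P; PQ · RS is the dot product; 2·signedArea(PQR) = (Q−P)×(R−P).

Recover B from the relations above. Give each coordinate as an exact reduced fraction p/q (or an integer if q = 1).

B = (22/9, 127/9)

1. B_x = 22/9  [2·signedArea(BCA) = 52 ∩ BD · CG = -2363/9]
2. B_y = 127/9  [2·signedArea(BCA) = 52 ∩ BD · CG = -2363/9]
   → B = (22/9, 127/9)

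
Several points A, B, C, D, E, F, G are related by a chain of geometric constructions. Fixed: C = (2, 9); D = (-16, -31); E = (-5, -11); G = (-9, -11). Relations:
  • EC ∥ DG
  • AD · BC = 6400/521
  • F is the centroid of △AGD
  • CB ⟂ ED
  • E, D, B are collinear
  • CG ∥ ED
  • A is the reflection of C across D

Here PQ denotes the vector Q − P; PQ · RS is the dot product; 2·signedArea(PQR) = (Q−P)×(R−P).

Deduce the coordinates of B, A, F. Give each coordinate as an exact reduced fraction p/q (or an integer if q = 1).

A = (-34, -71)
B = (2642/521, 3809/521)
F = (-59/3, -113/3)

1. B_x = 2642/521  [E, D, B are collinear ∩ CB ⟂ ED]
2. B_y = 3809/521  [E, D, B are collinear ∩ CB ⟂ ED]
   → B = (2642/521, 3809/521)
3. A_x = -34  [A is the reflection of C across D]
4. A_y = -71  [A is the reflection of C across D]
   → A = (-34, -71)
5. F_x = -59/3  [F is the centroid of △AGD]
6. F_y = -113/3  [F is the centroid of △AGD]
   → F = (-59/3, -113/3)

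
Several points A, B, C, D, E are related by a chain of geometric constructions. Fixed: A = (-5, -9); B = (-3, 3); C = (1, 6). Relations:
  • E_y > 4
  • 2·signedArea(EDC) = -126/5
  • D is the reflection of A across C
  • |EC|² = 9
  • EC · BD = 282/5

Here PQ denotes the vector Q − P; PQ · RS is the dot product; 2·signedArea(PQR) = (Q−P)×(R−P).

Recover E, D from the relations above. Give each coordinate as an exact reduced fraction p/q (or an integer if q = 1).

1. D_x = 7  [D is the reflection of A across C]
2. D_y = 21  [D is the reflection of A across C]
   → D = (7, 21)
3. E_x = -7/5  [EC · BD = 282/5 ∩ 2·signedArea(EDC) = -126/5]
4. E_y = 21/5  [EC · BD = 282/5 ∩ 2·signedArea(EDC) = -126/5]
   → E = (-7/5, 21/5)

D = (7, 21)
E = (-7/5, 21/5)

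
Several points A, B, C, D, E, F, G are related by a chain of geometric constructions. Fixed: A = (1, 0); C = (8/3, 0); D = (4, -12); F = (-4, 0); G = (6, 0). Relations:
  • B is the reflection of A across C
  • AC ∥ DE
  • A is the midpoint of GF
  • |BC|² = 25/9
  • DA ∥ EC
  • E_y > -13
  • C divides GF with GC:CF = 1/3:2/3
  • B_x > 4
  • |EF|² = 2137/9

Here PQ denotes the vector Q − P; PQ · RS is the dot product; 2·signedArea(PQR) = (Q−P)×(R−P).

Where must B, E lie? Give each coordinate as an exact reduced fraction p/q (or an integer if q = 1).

B = (13/3, 0)
E = (17/3, -12)

1. B_x = 13/3  [B is the reflection of A across C]
2. B_y = 0  [B is the reflection of A across C]
   → B = (13/3, 0)
3. E_x = 17/3  [DA ∥ EC ∩ AC ∥ DE]
4. E_y = -12  [DA ∥ EC ∩ AC ∥ DE]
   → E = (17/3, -12)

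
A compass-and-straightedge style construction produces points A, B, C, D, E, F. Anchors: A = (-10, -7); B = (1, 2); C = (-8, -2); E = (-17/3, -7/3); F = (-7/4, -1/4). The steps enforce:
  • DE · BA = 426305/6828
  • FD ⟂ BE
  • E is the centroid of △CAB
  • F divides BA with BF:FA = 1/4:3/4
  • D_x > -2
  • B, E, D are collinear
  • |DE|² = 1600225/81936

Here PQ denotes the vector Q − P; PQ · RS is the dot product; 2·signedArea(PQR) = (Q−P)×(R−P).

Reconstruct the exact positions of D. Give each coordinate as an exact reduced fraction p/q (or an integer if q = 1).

D = (-1116/569, 171/2276)

1. D_x = -1116/569  [B, E, D are collinear ∩ FD ⟂ BE]
2. D_y = 171/2276  [B, E, D are collinear ∩ FD ⟂ BE]
   → D = (-1116/569, 171/2276)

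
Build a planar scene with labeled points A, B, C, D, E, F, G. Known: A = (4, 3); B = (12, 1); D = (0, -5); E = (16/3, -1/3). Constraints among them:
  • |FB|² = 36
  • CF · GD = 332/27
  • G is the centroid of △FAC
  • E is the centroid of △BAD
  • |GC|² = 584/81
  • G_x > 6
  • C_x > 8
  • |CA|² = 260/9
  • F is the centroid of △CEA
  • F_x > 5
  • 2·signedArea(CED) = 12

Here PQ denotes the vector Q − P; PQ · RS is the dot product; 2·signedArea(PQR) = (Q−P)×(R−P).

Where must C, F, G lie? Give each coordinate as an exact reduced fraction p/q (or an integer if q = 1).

C = (26/3, 1/3)
F = (6, 1)
G = (56/9, 13/9)

1. C_x = 26/3  [line 14/3·x + -16/3·y + -116/3 = 0 ∩ |CA|² = 260/9]
2. C_y = 1/3  [line 14/3·x + -16/3·y + -116/3 = 0 ∩ |CA|² = 260/9]
   → C = (26/3, 1/3)
3. F_x = 6  [F is the centroid of △CEA]
4. F_y = 1  [F is the centroid of △CEA]
   → F = (6, 1)
5. G_x = 56/9  [G is the centroid of △FAC]
6. G_y = 13/9  [G is the centroid of △FAC]
   → G = (56/9, 13/9)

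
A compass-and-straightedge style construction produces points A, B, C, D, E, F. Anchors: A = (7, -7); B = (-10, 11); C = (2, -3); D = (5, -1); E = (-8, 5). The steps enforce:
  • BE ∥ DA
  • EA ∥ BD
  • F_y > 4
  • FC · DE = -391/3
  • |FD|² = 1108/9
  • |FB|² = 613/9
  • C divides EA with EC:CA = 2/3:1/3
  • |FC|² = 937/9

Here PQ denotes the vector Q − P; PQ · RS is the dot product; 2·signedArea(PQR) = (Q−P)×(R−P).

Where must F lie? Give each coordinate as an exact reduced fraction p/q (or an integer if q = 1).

1. F_x = -13/3  [line 13·x + -6·y + 259/3 = 0 ∩ |FC|² = 937/9]
2. F_y = 5  [line 13·x + -6·y + 259/3 = 0 ∩ |FC|² = 937/9]
   → F = (-13/3, 5)

F = (-13/3, 5)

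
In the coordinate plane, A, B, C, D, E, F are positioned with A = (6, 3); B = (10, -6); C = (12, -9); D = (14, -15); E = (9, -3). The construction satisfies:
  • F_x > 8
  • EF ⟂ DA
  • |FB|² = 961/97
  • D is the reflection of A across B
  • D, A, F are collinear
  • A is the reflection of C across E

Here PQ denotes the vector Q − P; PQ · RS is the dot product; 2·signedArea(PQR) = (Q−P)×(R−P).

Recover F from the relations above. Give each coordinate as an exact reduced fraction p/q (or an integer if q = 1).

1. F_x = 846/97  [D, A, F are collinear ∩ EF ⟂ DA]
2. F_y = -303/97  [D, A, F are collinear ∩ EF ⟂ DA]
   → F = (846/97, -303/97)

F = (846/97, -303/97)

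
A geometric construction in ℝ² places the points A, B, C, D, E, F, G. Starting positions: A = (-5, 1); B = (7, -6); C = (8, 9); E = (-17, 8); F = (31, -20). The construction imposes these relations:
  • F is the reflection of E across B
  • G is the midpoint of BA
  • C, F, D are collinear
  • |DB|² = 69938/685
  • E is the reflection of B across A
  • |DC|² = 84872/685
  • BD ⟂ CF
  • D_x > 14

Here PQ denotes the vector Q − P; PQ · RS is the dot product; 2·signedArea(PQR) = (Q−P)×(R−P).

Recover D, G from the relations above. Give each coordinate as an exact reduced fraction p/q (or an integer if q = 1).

D = (10218/685, 191/685)
G = (1, -5/2)

1. D_x = 10218/685  [C, F, D are collinear ∩ BD ⟂ CF]
2. D_y = 191/685  [C, F, D are collinear ∩ BD ⟂ CF]
   → D = (10218/685, 191/685)
3. G_x = 1  [G is the midpoint of BA]
4. G_y = -5/2  [G is the midpoint of BA]
   → G = (1, -5/2)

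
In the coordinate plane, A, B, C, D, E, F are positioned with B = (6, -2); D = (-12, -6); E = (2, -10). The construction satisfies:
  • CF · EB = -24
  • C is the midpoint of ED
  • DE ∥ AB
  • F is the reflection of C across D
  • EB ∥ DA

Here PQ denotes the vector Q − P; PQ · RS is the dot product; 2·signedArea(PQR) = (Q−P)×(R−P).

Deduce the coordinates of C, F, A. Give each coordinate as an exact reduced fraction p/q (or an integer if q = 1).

1. C_x = -5  [C is the midpoint of ED]
2. C_y = -8  [C is the midpoint of ED]
   → C = (-5, -8)
3. F_x = -19  [F is the reflection of C across D]
4. F_y = -4  [F is the reflection of C across D]
   → F = (-19, -4)
5. A_x = -8  [DE ∥ AB ∩ EB ∥ DA]
6. A_y = 2  [DE ∥ AB ∩ EB ∥ DA]
   → A = (-8, 2)

A = (-8, 2)
C = (-5, -8)
F = (-19, -4)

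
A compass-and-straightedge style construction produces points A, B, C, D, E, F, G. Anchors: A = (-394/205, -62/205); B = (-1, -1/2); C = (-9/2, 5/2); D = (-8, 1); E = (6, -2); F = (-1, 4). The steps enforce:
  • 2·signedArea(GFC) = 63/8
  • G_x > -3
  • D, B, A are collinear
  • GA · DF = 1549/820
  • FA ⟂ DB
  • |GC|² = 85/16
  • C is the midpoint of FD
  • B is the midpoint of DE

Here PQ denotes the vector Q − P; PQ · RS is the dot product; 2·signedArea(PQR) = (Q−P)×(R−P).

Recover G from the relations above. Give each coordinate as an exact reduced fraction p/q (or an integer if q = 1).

1. G_x = -11/4  [GA · DF = 1549/820 ∩ 2·signedArea(GFC) = 63/8]
2. G_y = 1  [GA · DF = 1549/820 ∩ 2·signedArea(GFC) = 63/8]
   → G = (-11/4, 1)

G = (-11/4, 1)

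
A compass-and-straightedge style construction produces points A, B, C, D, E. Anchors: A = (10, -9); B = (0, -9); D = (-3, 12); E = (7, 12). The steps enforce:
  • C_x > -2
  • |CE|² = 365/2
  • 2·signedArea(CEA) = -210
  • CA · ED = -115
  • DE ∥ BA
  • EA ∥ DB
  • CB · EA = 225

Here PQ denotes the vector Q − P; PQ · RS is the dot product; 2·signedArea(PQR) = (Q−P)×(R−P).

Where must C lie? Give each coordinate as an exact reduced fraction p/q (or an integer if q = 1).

C = (-3/2, 3/2)

1. C_x = -3/2  [2·signedArea(CEA) = -210 ∩ CA · ED = -115]
2. C_y = 3/2  [2·signedArea(CEA) = -210 ∩ CA · ED = -115]
   → C = (-3/2, 3/2)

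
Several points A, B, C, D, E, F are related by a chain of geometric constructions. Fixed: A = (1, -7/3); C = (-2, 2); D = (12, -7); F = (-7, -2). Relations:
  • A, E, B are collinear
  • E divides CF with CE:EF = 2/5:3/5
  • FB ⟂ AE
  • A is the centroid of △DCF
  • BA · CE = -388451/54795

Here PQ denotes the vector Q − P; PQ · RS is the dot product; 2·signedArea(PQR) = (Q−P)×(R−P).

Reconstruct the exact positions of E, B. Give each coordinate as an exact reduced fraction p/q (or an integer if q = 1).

B = (-38719/7306, 8113/7306)
E = (-4, 2/5)

1. E_x = -4  [E divides CF with CE:EF = 2/5:3/5]
2. E_y = 2/5  [E divides CF with CE:EF = 2/5:3/5]
   → E = (-4, 2/5)
3. B_x = -38719/7306  [A, E, B are collinear ∩ FB ⟂ AE]
4. B_y = 8113/7306  [A, E, B are collinear ∩ FB ⟂ AE]
   → B = (-38719/7306, 8113/7306)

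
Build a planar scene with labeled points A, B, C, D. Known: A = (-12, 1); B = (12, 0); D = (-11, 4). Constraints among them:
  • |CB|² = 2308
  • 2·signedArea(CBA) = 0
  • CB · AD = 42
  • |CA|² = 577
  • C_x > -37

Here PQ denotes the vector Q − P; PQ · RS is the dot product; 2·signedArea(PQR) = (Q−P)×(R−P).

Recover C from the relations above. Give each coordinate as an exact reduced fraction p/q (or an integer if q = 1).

1. C_x = -36  [2·signedArea(CBA) = 0 ∩ CB · AD = 42]
2. C_y = 2  [2·signedArea(CBA) = 0 ∩ CB · AD = 42]
   → C = (-36, 2)

C = (-36, 2)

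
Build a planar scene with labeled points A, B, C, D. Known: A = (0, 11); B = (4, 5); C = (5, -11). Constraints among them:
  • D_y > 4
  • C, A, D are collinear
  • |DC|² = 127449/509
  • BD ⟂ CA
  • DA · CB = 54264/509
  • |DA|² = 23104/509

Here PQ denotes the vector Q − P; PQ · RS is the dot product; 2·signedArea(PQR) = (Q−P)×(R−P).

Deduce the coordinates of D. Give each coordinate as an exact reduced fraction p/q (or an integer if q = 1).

1. D_x = 760/509  [C, A, D are collinear ∩ BD ⟂ CA]
2. D_y = 2255/509  [C, A, D are collinear ∩ BD ⟂ CA]
   → D = (760/509, 2255/509)

D = (760/509, 2255/509)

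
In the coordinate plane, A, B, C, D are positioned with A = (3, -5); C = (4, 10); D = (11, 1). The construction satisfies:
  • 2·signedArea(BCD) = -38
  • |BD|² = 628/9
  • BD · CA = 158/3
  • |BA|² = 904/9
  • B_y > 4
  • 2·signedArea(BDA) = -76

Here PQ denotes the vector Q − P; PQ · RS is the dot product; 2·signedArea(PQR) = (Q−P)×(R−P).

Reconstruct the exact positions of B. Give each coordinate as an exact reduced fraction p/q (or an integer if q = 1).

1. B_x = 11/3  [2·signedArea(BCD) = -38 ∩ 2·signedArea(BDA) = -76]
2. B_y = 5  [2·signedArea(BCD) = -38 ∩ 2·signedArea(BDA) = -76]
   → B = (11/3, 5)

B = (11/3, 5)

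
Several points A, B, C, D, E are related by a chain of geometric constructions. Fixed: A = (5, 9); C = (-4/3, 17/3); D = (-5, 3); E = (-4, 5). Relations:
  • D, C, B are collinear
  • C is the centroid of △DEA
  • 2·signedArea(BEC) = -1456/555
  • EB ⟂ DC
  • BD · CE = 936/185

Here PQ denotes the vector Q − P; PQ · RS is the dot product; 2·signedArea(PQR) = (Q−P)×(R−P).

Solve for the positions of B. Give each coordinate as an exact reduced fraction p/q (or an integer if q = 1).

B = (-628/185, 771/185)

1. B_x = -628/185  [D, C, B are collinear ∩ EB ⟂ DC]
2. B_y = 771/185  [D, C, B are collinear ∩ EB ⟂ DC]
   → B = (-628/185, 771/185)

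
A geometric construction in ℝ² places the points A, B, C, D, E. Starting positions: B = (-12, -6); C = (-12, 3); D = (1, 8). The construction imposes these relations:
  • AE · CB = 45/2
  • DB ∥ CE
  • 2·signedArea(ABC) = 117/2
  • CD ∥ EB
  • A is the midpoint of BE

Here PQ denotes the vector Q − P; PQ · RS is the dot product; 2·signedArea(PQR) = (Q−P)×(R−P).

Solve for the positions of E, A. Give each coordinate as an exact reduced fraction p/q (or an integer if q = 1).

A = (-37/2, -17/2)
E = (-25, -11)

1. E_x = -25  [CD ∥ EB ∩ DB ∥ CE]
2. E_y = -11  [CD ∥ EB ∩ DB ∥ CE]
   → E = (-25, -11)
3. A_x = -37/2  [A is the midpoint of BE]
4. A_y = -17/2  [A is the midpoint of BE]
   → A = (-37/2, -17/2)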